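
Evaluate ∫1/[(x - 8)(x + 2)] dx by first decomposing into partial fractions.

Decompose: 1/[(x - 8)(x + 2)] = (1/10)/(x - 8) - (1/10)/(x + 2). Integrate each term: (1/10) ln|(x - 8)| - (1/10) ln|(x + 2)| + C


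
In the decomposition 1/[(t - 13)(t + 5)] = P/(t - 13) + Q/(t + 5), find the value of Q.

Cover-up at t = -5: Q = 1/(-5 - 13) = -1/18


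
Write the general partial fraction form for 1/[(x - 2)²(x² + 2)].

Repeated linear + quadratic: α/(x - 2) + β/(x - 2)² + (γx + δ)/(x² + 2)


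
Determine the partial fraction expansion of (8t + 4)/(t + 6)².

(8t + 4) = P(t + 6) + Q. At t = -6: Q = 8·(-6) + 4 = -44. Coeff of t: P = 8
Result: 8/(t + 6) - 44/(t + 6)²


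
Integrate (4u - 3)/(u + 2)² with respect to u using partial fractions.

Decompose: α = 4, β = 4·(-2) - 3 = -11, so (4u - 3)/(u + 2)² = 4/(u + 2) - 11/(u + 2)². Integrate: ∫ α/(u + 2) du = 4 ln|(u + 2)|; ∫ β/(u + 2)² du = 11/(u + 2). Sum: 4 ln|(u + 2)| + 11/(u + 2) + C


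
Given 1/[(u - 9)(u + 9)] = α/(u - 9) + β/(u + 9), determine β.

Cover-up at u = -9: β = 1/(-9 - 9) = -1/18


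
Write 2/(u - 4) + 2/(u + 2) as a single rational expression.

Common denominator (u - 4)(u + 2). Numerator: 2(u + 2) + 2(u - 4) = (2u + 4) + (2u - 8) = 4u - 4
Result: (4u - 4)/[(u - 4)(u + 2)]


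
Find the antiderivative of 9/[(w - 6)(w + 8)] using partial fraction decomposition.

Decompose: 9/[(w - 6)(w + 8)] = (9/14)/(w - 6) - (9/14)/(w + 8). Integrate each term: (9/14) ln|(w - 6)| - (9/14) ln|(w + 8)| + C


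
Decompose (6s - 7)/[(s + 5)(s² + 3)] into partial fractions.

At s=-5: A = (6·(-5) - 7)/((-5)² + 3) = -37/28. B = -A = 37/28, C = 6 - (-5)·A = -17/28
Result: (-37/28)/(s + 5) + ((37/28)s - 17/28)/(s² + 3)


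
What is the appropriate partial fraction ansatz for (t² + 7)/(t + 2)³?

Repeated linear factor (power 3): P/(t + 2) + Q/(t + 2)² + R/(t + 2)³


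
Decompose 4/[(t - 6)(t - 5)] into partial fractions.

4/(t - 6)(t - 5) = α/(t - 6) + β/(t - 5). α = 4/(6 - 5) = 4, β = 4/(5 - 6) = -4
Result: 4/(t - 6) - 4/(t - 5)


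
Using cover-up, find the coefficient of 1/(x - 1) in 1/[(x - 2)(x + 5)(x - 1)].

Cover (x - 1), set x=1: 1/[(1 - 2)(1 + 5)] = -1/6


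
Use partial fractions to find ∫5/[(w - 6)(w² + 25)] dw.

Cover-up at w=6: A = 5/(6²+25) = 5/61. Coeff matching: B = -5/61, C = -30/61. Decomposition: (5/61)/(w - 6) - ((5/61)w + 30/61)/(w² + 25). Integrate: linear → ln, quadratic → (1/2)ln + arctan: (5/61) ln|(w - 6)| - (5/122) ln(w² + 25) - (6/61) arctan(w/5) + C


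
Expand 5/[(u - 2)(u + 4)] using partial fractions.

5/(u - 2)(u + 4) = α/(u - 2) + β/(u + 4). α = 5/(2 + 4) = 5/6, β = 5/(-4 - 2) = -5/6
Result: (5/6)/(u - 2) - (5/6)/(u + 4)


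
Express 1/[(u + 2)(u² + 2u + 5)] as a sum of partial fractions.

Cover-up at u = -2: P = 1/((-2)² + 2·(-2) + 5) = 1/5. Then Q = -P = -1/5, R = -P·(2 - 2) = 0
Result: (1/5)/(u + 2) - ((1/5)u)/(u² + 2u + 5)


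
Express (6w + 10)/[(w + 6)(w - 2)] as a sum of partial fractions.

At w=-6: P = (6·(-6) + 10)/(-6 - 2) = 13/4. At w=2: Q = (6·2 + 10)/(2 + 6) = 11/4
Result: (13/4)/(w + 6) + (11/4)/(w - 2)


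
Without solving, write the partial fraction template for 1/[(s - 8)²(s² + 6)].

Repeated linear + quadratic: A/(s - 8) + B/(s - 8)² + (Cs + D)/(s² + 6)


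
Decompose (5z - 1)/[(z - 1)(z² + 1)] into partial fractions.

At z=1: P = (5·1 - 1)/(1² + 1) = 2. Q = -P = -2, R = 5 - 1·P = 3
Result: 2/(z - 1) - (2z - 3)/(z² + 1)


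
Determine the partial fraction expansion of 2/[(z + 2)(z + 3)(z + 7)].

Using cover-up method: P = 2/5, Q = -1/2, R = 1/10
Result: (2/5)/(z + 2) - (1/2)/(z + 3) + (1/10)/(z + 7)


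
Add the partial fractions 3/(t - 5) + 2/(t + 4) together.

Common denominator (t - 5)(t + 4). Numerator: 3(t + 4) + 2(t - 5) = (3t + 12) + (2t - 10) = 5t + 2
Result: (5t + 2)/[(t - 5)(t + 4)]


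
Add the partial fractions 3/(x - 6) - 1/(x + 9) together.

Common denominator (x - 6)(x + 9). Numerator: 3(x + 9) - 1(x - 6) = (3x + 27) - (x - 6) = 2x + 33
Result: (2x + 33)/[(x - 6)(x + 9)]


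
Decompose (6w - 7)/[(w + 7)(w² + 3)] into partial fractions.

At w=-7: P = (6·(-7) - 7)/((-7)² + 3) = -49/52. Q = -P = 49/52, R = 6 - (-7)·P = -31/52
Result: (-49/52)/(w + 7) + ((49/52)w - 31/52)/(w² + 3)


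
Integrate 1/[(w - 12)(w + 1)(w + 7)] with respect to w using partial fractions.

Cover-up: P = 1/247, Q = -1/78, R = 1/114. Decomposition: (1/247)/(w - 12) - (1/78)/(w + 1) + (1/114)/(w + 7). Integrate each term: (1/247) ln|(w - 12)| - (1/78) ln|(w + 1)| + (1/114) ln|(w + 7)| + C


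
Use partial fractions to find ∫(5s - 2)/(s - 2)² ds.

Decompose: P = 5, Q = 5·2 - 2 = 8, so (5s - 2)/(s - 2)² = 5/(s - 2) + 8/(s - 2)². Integrate: ∫ P/(s - 2) ds = 5 ln|(s - 2)|; ∫ Q/(s - 2)² ds = -8/(s - 2). Sum: 5 ln|(s - 2)| - 8/(s - 2) + C


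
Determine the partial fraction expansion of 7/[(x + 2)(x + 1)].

7/(x + 2)(x + 1) = A/(x + 2) + B/(x + 1). A = 7/(-2 + 1) = -7, B = 7/(-1 + 2) = 7
Result: -7/(x + 2) + 7/(x + 1)


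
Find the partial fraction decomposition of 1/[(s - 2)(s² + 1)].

Cover-up at s = 2: α = 1/(2² + 1) = 1/5. Then β = -α = -1/5, γ = -α·(0 + 2) = -2/5
Result: (1/5)/(s - 2) - ((1/5)s + 2/5)/(s² + 1)


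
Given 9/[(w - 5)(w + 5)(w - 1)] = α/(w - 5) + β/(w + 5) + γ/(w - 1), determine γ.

Cover-up at w = 1: γ = 9/[(1 - 5)(1 + 5)] = 9/[(-4)(6)] = -9/24 = -3/8


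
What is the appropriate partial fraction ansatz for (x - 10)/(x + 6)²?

Repeated linear factor: P/(x + 6) + Q/(x + 6)²


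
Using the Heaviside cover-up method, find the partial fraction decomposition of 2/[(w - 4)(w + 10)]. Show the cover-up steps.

Cover (w - 4): set w=4, get α = 2/(4 + 10) = 1/7. Cover (w + 10): set w=-10, get β = 2/(-10 - 4) = -1/7.
Result: (1/7)/(w - 4) - (1/7)/(w + 10)


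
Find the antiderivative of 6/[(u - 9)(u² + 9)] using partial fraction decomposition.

Cover-up at u=9: α = 6/(9²+9) = 1/15. Coeff matching: β = -1/15, γ = -3/5. Decomposition: (1/15)/(u - 9) - ((1/15)u + 3/5)/(u² + 9). Integrate: linear → ln, quadratic → (1/2)ln + arctan: (1/15) ln|(u - 9)| - (1/30) ln(u² + 9) - (1/5) arctan(u/3) + C


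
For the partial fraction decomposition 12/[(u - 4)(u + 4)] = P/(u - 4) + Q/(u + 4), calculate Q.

Cover-up at u = -4: Q = 12/(-4 - 4) = -12/8 = -3/2


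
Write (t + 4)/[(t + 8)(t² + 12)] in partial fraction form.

At t=-8: P = (1·(-8) + 4)/((-8)² + 12) = -1/19. Q = -P = 1/19, R = 1 - (-8)·P = 11/19
Result: (-1/19)/(t + 8) + ((1/19)t + 11/19)/(t² + 12)


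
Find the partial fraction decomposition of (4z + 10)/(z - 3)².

(4z + 10) = P(z - 3) + Q. At z = 3: Q = 4·3 + 10 = 22. Coeff of z: P = 4
Result: 4/(z - 3) + 22/(z - 3)²


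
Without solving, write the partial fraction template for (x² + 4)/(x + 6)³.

Repeated linear factor (power 3): A/(x + 6) + B/(x + 6)² + C/(x + 6)³


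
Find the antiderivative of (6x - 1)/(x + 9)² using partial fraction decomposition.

Decompose: α = 6, β = 6·(-9) - 1 = -55, so (6x - 1)/(x + 9)² = 6/(x + 9) - 55/(x + 9)². Integrate: ∫ α/(x + 9) dx = 6 ln|(x + 9)|; ∫ β/(x + 9)² dx = 55/(x + 9). Sum: 6 ln|(x + 9)| + 55/(x + 9) + C


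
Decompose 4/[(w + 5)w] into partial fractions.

4/(w + 5)w = P/(w + 5) + Q/w. P = 4/(-5 - 0) = -4/5, Q = 4/(0 + 5) = 4/5
Result: (-4/5)/(w + 5) + (4/5)/w


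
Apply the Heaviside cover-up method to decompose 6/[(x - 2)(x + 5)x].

Cover (x - 2), x=2: A = 6/[(2 + 5)(2 - 0)] = 3/7. Cover (x + 5), x=-5: B = 6/[(-5 - 2)(-5 - 0)] = 6/35. Cover x, x=0: C = 6/[(0 - 2)(0 + 5)] = -3/5.
Result: (3/7)/(x - 2) + (6/35)/(x + 5) - (3/5)/x


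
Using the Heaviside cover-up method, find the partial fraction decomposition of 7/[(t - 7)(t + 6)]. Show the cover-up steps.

Cover (t - 7): set t=7, get A = 7/(7 + 6) = 7/13. Cover (t + 6): set t=-6, get B = 7/(-6 - 7) = -7/13.
Result: (7/13)/(t - 7) - (7/13)/(t + 6)


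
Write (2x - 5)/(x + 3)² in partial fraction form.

(2x - 5) = α(x + 3) + β. At x = -3: β = 2·(-3) - 5 = -11. Coeff of x: α = 2
Result: 2/(x + 3) - 11/(x + 3)²


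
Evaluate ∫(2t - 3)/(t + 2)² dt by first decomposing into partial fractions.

Decompose: α = 2, β = 2·(-2) - 3 = -7, so (2t - 3)/(t + 2)² = 2/(t + 2) - 7/(t + 2)². Integrate: ∫ α/(t + 2) dt = 2 ln|(t + 2)|; ∫ β/(t + 2)² dt = 7/(t + 2). Sum: 2 ln|(t + 2)| + 7/(t + 2) + C


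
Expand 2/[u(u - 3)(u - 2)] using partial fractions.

Using cover-up method: A = 1/3, B = 2/3, C = -1
Result: (1/3)/u + (2/3)/(u - 3) - 1/(u - 2)


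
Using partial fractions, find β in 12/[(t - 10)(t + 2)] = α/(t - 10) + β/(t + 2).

Cover-up at t = -2: β = 12/(-2 - 10) = -12/12 = -1


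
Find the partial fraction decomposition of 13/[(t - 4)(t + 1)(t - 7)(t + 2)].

Using Heaviside cover-up: (-13/90)/(t - 4) + (13/40)/(t + 1) + (13/216)/(t - 7) - (13/54)/(t + 2)


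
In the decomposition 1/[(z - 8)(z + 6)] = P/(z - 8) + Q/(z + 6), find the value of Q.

Cover-up at z = -6: Q = 1/(-6 - 8) = -1/14


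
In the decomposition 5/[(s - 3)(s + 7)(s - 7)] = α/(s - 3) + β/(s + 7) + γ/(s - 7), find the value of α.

Cover-up at s = 3: α = 5/[(3 + 7)(3 - 7)] = 5/[(10)(-4)] = -5/40 = -1/8


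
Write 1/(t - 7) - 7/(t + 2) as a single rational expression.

Common denominator (t - 7)(t + 2). Numerator: 1(t + 2) - 7(t - 7) = (t + 2) - (7t - 49) = -6t + 51
Result: (-6t + 51)/[(t - 7)(t + 2)]


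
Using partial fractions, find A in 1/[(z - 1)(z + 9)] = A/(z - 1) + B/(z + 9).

Cover-up at z = 1: A = 1/(1 + 9) = 1/10


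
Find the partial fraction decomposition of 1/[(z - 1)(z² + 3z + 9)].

Cover-up at z = 1: P = 1/(1² + 3·1 + 9) = 1/13. Then Q = -P = -1/13, R = -P·(3 + 1) = -4/13
Result: (1/13)/(z - 1) - ((1/13)z + 4/13)/(z² + 3z + 9)


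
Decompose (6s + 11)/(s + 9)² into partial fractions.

(6s + 11) = α(s + 9) + β. At s = -9: β = 6·(-9) + 11 = -43. Coeff of s: α = 6
Result: 6/(s + 9) - 43/(s + 9)²


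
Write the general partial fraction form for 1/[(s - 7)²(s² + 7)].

Repeated linear + quadratic: α/(s - 7) + β/(s - 7)² + (γs + δ)/(s² + 7)


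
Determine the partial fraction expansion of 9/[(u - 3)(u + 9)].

9/(u - 3)(u + 9) = P/(u - 3) + Q/(u + 9). P = 9/(3 + 9) = 3/4, Q = 9/(-9 - 3) = -3/4
Result: (3/4)/(u - 3) - (3/4)/(u + 9)


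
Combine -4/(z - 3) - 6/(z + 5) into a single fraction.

Common denominator (z - 3)(z + 5). Numerator: -4(z + 5) - 6(z - 3) = (-4z - 20) - (6z - 18) = -10z - 2
Result: (-10z - 2)/[(z - 3)(z + 5)]


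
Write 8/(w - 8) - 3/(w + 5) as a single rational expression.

Common denominator (w - 8)(w + 5). Numerator: 8(w + 5) - 3(w - 8) = (8w + 40) - (3w - 24) = 5w + 64
Result: (5w + 64)/[(w - 8)(w + 5)]


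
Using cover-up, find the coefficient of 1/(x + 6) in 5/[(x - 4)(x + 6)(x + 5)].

Cover (x + 6), set x=-6: 5/[(-6 - 4)(-6 + 5)] = 1/2


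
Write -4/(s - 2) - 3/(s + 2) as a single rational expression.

Common denominator (s - 2)(s + 2). Numerator: -4(s + 2) - 3(s - 2) = (-4s - 8) - (3s - 6) = -7s - 2
Result: (-7s - 2)/[(s - 2)(s + 2)]


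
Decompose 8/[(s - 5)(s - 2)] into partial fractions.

8/(s - 5)(s - 2) = A/(s - 5) + B/(s - 2). A = 8/(5 - 2) = 8/3, B = 8/(2 - 5) = -8/3
Result: (8/3)/(s - 5) - (8/3)/(s - 2)


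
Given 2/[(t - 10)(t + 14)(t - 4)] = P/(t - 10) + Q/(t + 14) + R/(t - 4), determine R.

Cover-up at t = 4: R = 2/[(4 - 10)(4 + 14)] = 2/[(-6)(18)] = -2/108 = -1/54


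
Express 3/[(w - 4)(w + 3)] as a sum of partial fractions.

3/(w - 4)(w + 3) = A/(w - 4) + B/(w + 3). A = 3/(4 + 3) = 3/7, B = 3/(-3 - 4) = -3/7
Result: (3/7)/(w - 4) - (3/7)/(w + 3)


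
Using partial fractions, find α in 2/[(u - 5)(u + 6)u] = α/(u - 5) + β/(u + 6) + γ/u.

Cover-up at u = 5: α = 2/[(5 + 6)(5 - 0)] = 2/[(11)(5)] = 2/55


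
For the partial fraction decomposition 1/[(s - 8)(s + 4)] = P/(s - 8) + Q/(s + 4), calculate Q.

Cover-up at s = -4: Q = 1/(-4 - 8) = -1/12


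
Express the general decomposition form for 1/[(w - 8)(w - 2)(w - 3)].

Three distinct linear factors: A/(w - 8) + B/(w - 2) + C/(w - 3)


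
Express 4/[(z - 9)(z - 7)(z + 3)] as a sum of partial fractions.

Using cover-up method: A = 1/6, B = -1/5, C = 1/30
Result: (1/6)/(z - 9) - (1/5)/(z - 7) + (1/30)/(z + 3)


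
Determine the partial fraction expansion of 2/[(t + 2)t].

2/(t + 2)t = α/(t + 2) + β/t. α = 2/(-2 - 0) = -1, β = 2/(0 + 2) = 1
Result: -1/(t + 2) + 1/t


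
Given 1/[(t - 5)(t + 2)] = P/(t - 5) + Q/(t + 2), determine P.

Cover-up at t = 5: P = 1/(5 + 2) = 1/7


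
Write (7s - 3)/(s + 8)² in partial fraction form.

(7s - 3) = α(s + 8) + β. At s = -8: β = 7·(-8) - 3 = -59. Coeff of s: α = 7
Result: 7/(s + 8) - 59/(s + 8)²


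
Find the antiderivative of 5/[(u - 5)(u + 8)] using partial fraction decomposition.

Decompose: 5/[(u - 5)(u + 8)] = (5/13)/(u - 5) - (5/13)/(u + 8). Integrate each term: (5/13) ln|(u - 5)| - (5/13) ln|(u + 8)| + C


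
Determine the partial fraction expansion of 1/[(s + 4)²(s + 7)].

Cover-up at s=-7: C = 1/(-7 + 4)² = 1/9. Cover-up at s=-4: B = 1/(-4 + 7) = 1/3. Comparing s² coeff: A = -C = -1/9
Result: (-1/9)/(s + 4) + (1/3)/(s + 4)² + (1/9)/(s + 7)


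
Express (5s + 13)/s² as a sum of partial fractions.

(5s + 13) = As + B. At s = 0: B = 5·0 + 13 = 13. Coeff of s: A = 5
Result: 5/s + 13/s²


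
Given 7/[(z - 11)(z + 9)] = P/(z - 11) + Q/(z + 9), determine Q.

Cover-up at z = -9: Q = 7/(-9 - 11) = -7/20


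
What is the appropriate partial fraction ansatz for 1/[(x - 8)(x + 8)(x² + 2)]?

Two linear + quadratic: α/(x - 8) + β/(x + 8) + (γx + δ)/(x² + 2)


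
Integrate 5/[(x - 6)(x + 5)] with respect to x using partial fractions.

Decompose: 5/[(x - 6)(x + 5)] = (5/11)/(x - 6) - (5/11)/(x + 5). Integrate each term: (5/11) ln|(x - 6)| - (5/11) ln|(x + 5)| + C


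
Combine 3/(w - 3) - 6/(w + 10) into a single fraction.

Common denominator (w - 3)(w + 10). Numerator: 3(w + 10) - 6(w - 3) = (3w + 30) - (6w - 18) = -3w + 48
Result: (-3w + 48)/[(w - 3)(w + 10)]


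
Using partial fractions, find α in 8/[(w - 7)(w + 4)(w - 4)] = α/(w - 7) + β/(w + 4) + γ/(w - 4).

Cover-up at w = 7: α = 8/[(7 + 4)(7 - 4)] = 8/[(11)(3)] = 8/33


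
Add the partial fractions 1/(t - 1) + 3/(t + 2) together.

Common denominator (t - 1)(t + 2). Numerator: 1(t + 2) + 3(t - 1) = (t + 2) + (3t - 3) = 4t - 1
Result: (4t - 1)/[(t - 1)(t + 2)]


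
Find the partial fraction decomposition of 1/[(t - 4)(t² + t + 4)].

Cover-up at t = 4: α = 1/(4² + 1·4 + 4) = 1/24. Then β = -α = -1/24, γ = -α·(1 + 4) = -5/24
Result: (1/24)/(t - 4) - ((1/24)t + 5/24)/(t² + t + 4)


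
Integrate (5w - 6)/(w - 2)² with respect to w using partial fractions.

Decompose: A = 5, B = 5·2 - 6 = 4, so (5w - 6)/(w - 2)² = 5/(w - 2) + 4/(w - 2)². Integrate: ∫ A/(w - 2) dw = 5 ln|(w - 2)|; ∫ B/(w - 2)² dw = -4/(w - 2). Sum: 5 ln|(w - 2)| - 4/(w - 2) + C


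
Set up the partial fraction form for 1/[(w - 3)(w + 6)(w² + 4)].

Two linear + quadratic: α/(w - 3) + β/(w + 6) + (γw + δ)/(w² + 4)


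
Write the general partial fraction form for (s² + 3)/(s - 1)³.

Repeated linear factor (power 3): α/(s - 1) + β/(s - 1)² + γ/(s - 1)³


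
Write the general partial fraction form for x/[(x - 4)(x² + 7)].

Linear + irreducible quadratic: P/(x - 4) + (Qx + R)/(x² + 7)


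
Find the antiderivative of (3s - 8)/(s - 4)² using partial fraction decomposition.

Decompose: α = 3, β = 3·4 - 8 = 4, so (3s - 8)/(s - 4)² = 3/(s - 4) + 4/(s - 4)². Integrate: ∫ α/(s - 4) ds = 3 ln|(s - 4)|; ∫ β/(s - 4)² ds = -4/(s - 4). Sum: 3 ln|(s - 4)| - 4/(s - 4) + C


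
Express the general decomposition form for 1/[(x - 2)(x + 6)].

Distinct linear factors: α/(x - 2) + β/(x + 6)


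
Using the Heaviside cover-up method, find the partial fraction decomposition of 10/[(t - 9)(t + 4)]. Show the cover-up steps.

Cover (t - 9): set t=9, get P = 10/(9 + 4) = 10/13. Cover (t + 4): set t=-4, get Q = 10/(-4 - 9) = -10/13.
Result: (10/13)/(t - 9) - (10/13)/(t + 4)


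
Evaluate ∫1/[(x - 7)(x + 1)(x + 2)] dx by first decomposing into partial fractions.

Cover-up: P = 1/72, Q = -1/8, R = 1/9. Decomposition: (1/72)/(x - 7) - (1/8)/(x + 1) + (1/9)/(x + 2). Integrate each term: (1/72) ln|(x - 7)| - (1/8) ln|(x + 1)| + (1/9) ln|(x + 2)| + C


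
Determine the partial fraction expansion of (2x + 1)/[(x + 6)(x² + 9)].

At x=-6: α = (2·(-6) + 1)/((-6)² + 9) = -11/45. β = -α = 11/45, γ = 2 - (-6)·α = 8/15
Result: (-11/45)/(x + 6) + ((11/45)x + 8/15)/(x² + 9)


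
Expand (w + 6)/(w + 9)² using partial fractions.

(w + 6) = A(w + 9) + B. At w = -9: B = 1·(-9) + 6 = -3. Coeff of w: A = 1
Result: 1/(w + 9) - 3/(w + 9)²


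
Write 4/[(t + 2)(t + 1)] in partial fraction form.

4/(t + 2)(t + 1) = A/(t + 2) + B/(t + 1). A = 4/(-2 + 1) = -4, B = 4/(-1 + 2) = 4
Result: -4/(t + 2) + 4/(t + 1)


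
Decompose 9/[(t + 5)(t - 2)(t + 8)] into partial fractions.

Using cover-up method: A = -3/7, B = 9/70, C = 3/10
Result: (-3/7)/(t + 5) + (9/70)/(t - 2) + (3/10)/(t + 8)


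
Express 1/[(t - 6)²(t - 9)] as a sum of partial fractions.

Cover-up at t=9: γ = 1/(9 - 6)² = 1/9. Cover-up at t=6: β = 1/(6 - 9) = -1/3. Comparing t² coeff: α = -γ = -1/9
Result: (-1/9)/(t - 6) - (1/3)/(t - 6)² + (1/9)/(t - 9)


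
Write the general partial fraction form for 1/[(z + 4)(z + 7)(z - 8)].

Three distinct linear factors: α/(z + 4) + β/(z + 7) + γ/(z - 8)


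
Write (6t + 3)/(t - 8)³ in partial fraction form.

(6t + 3) = P(t - 8)² + Q(t - 8) + R. At t = 8: R = 6·8 + 3 = 51. Coefficients: P = 0, Q = 6
Result: 6/(t - 8)² + 51/(t - 8)³


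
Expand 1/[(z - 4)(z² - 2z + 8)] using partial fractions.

Cover-up at z = 4: α = 1/(4² - 2·4 + 8) = 1/16. Then β = -α = -1/16, γ = -α·(-2 + 4) = -1/8
Result: (1/16)/(z - 4) - ((1/16)z + 1/8)/(z² - 2z + 8)


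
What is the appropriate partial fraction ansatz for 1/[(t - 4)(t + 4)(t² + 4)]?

Two linear + quadratic: A/(t - 4) + B/(t + 4) + (Ct + D)/(t² + 4)


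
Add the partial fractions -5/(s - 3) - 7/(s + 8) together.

Common denominator (s - 3)(s + 8). Numerator: -5(s + 8) - 7(s - 3) = (-5s - 40) - (7s - 21) = -12s - 19
Result: (-12s - 19)/[(s - 3)(s + 8)]


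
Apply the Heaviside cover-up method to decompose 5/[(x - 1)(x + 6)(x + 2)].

Cover (x - 1), x=1: α = 5/[(1 + 6)(1 + 2)] = 5/21. Cover (x + 6), x=-6: β = 5/[(-6 - 1)(-6 + 2)] = 5/28. Cover (x + 2), x=-2: γ = 5/[(-2 - 1)(-2 + 6)] = -5/12.
Result: (5/21)/(x - 1) + (5/28)/(x + 6) - (5/12)/(x + 2)


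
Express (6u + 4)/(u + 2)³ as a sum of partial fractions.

(6u + 4) = α(u + 2)² + β(u + 2) + γ. At u = -2: γ = 6·(-2) + 4 = -8. Coefficients: α = 0, β = 6
Result: 6/(u + 2)² - 8/(u + 2)³


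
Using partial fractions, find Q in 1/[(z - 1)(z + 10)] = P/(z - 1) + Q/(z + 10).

Cover-up at z = -10: Q = 1/(-10 - 1) = -1/11


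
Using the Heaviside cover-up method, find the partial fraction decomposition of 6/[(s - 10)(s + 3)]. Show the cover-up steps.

Cover (s - 10): set s=10, get A = 6/(10 + 3) = 6/13. Cover (s + 3): set s=-3, get B = 6/(-3 - 10) = -6/13.
Result: (6/13)/(s - 10) - (6/13)/(s + 3)


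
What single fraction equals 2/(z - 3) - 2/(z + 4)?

Common denominator (z - 3)(z + 4). Numerator: 2(z + 4) - 2(z - 3) = (2z + 8) - (2z - 6) = 14
Result: (14)/[(z - 3)(z + 4)]


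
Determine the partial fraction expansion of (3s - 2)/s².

(3s - 2) = Ps + Q. At s = 0: Q = 3·0 - 2 = -2. Coeff of s: P = 3
Result: 3/s - 2/s²


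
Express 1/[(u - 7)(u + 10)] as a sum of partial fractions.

1/(u - 7)(u + 10) = α/(u - 7) + β/(u + 10). α = 1/(7 + 10) = 1/17, β = 1/(-10 - 7) = -1/17
Result: (1/17)/(u - 7) - (1/17)/(u + 10)


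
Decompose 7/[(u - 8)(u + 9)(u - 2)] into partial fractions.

Using cover-up method: P = 7/102, Q = 7/187, R = -7/66
Result: (7/102)/(u - 8) + (7/187)/(u + 9) - (7/66)/(u - 2)


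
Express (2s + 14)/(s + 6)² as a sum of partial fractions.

(2s + 14) = P(s + 6) + Q. At s = -6: Q = 2·(-6) + 14 = 2. Coeff of s: P = 2
Result: 2/(s + 6) + 2/(s + 6)²


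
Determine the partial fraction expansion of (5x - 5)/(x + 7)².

(5x - 5) = P(x + 7) + Q. At x = -7: Q = 5·(-7) - 5 = -40. Coeff of x: P = 5
Result: 5/(x + 7) - 40/(x + 7)²


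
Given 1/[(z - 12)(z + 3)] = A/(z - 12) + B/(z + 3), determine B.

Cover-up at z = -3: B = 1/(-3 - 12) = -1/15


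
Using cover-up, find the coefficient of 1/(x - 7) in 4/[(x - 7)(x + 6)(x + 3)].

Cover (x - 7), set x=7: 4/[(7 + 6)(7 + 3)] = 2/65


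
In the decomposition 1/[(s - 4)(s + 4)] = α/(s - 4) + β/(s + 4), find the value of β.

Cover-up at s = -4: β = 1/(-4 - 4) = -1/8


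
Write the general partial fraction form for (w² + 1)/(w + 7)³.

Repeated linear factor (power 3): α/(w + 7) + β/(w + 7)² + γ/(w + 7)³


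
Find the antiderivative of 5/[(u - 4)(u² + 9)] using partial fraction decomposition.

Cover-up at u=4: P = 5/(4²+9) = 1/5. Coeff matching: Q = -1/5, R = -4/5. Decomposition: (1/5)/(u - 4) - ((1/5)u + 4/5)/(u² + 9). Integrate: linear → ln, quadratic → (1/2)ln + arctan: (1/5) ln|(u - 4)| - (1/10) ln(u² + 9) - (4/15) arctan(u/3) + C


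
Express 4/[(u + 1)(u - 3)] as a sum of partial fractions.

4/(u + 1)(u - 3) = A/(u + 1) + B/(u - 3). A = 4/(-1 - 3) = -1, B = 4/(3 + 1) = 1
Result: -1/(u + 1) + 1/(u - 3)


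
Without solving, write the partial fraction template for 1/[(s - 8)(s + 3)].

Distinct linear factors: A/(s - 8) + B/(s + 3)


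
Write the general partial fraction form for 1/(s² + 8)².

Repeated quadratic factor: (Ps + Q)/(s² + 8) + (Rs + S)/(s² + 8)²


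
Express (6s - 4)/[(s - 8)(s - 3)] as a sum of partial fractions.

At s=8: P = (6·8 - 4)/(8 - 3) = 44/5. At s=3: Q = (6·3 - 4)/(3 - 8) = -14/5
Result: (44/5)/(s - 8) - (14/5)/(s - 3)


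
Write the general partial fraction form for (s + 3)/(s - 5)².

Repeated linear factor: α/(s - 5) + β/(s - 5)²


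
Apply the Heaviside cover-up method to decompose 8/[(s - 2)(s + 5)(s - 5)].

Cover (s - 2), s=2: P = 8/[(2 + 5)(2 - 5)] = -8/21. Cover (s + 5), s=-5: Q = 8/[(-5 - 2)(-5 - 5)] = 4/35. Cover (s - 5), s=5: R = 8/[(5 - 2)(5 + 5)] = 4/15.
Result: (-8/21)/(s - 2) + (4/35)/(s + 5) + (4/15)/(s - 5)


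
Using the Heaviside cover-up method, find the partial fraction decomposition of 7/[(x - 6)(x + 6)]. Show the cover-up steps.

Cover (x - 6): set x=6, get P = 7/(6 + 6) = 7/12. Cover (x + 6): set x=-6, get Q = 7/(-6 - 6) = -7/12.
Result: (7/12)/(x - 6) - (7/12)/(x + 6)


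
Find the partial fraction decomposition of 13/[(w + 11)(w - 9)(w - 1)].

Using cover-up method: α = 13/240, β = 13/160, γ = -13/96
Result: (13/240)/(w + 11) + (13/160)/(w - 9) - (13/96)/(w - 1)


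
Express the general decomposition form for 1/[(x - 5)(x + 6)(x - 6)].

Three distinct linear factors: A/(x - 5) + B/(x + 6) + C/(x - 6)


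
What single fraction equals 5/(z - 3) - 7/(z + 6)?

Common denominator (z - 3)(z + 6). Numerator: 5(z + 6) - 7(z - 3) = (5z + 30) - (7z - 21) = -2z + 51
Result: (-2z + 51)/[(z - 3)(z + 6)]


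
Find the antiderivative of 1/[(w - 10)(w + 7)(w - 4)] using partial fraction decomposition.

Cover-up: α = 1/102, β = 1/187, γ = -1/66. Decomposition: (1/102)/(w - 10) + (1/187)/(w + 7) - (1/66)/(w - 4). Integrate each term: (1/102) ln|(w - 10)| + (1/187) ln|(w + 7)| - (1/66) ln|(w - 4)| + C


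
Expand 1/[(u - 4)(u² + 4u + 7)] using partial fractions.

Cover-up at u = 4: A = 1/(4² + 4·4 + 7) = 1/39. Then B = -A = -1/39, C = -A·(4 + 4) = -8/39
Result: (1/39)/(u - 4) - ((1/39)u + 8/39)/(u² + 4u + 7)


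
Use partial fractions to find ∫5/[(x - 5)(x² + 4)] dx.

Cover-up at x=5: P = 5/(5²+4) = 5/29. Coeff matching: Q = -5/29, R = -25/29. Decomposition: (5/29)/(x - 5) - ((5/29)x + 25/29)/(x² + 4). Integrate: linear → ln, quadratic → (1/2)ln + arctan: (5/29) ln|(x - 5)| - (5/58) ln(x² + 4) - (25/58) arctan(x/2) + C


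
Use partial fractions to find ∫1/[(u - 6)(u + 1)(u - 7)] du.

Cover-up: A = -1/7, B = 1/56, C = 1/8. Decomposition: (-1/7)/(u - 6) + (1/56)/(u + 1) + (1/8)/(u - 7). Integrate each term: (-1/7) ln|(u - 6)| + (1/56) ln|(u + 1)| + (1/8) ln|(u - 7)| + C


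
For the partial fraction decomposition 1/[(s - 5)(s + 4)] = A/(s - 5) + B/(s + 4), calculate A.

Cover-up at s = 5: A = 1/(5 + 4) = 1/9


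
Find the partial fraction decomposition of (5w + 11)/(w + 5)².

(5w + 11) = P(w + 5) + Q. At w = -5: Q = 5·(-5) + 11 = -14. Coeff of w: P = 5
Result: 5/(w + 5) - 14/(w + 5)²


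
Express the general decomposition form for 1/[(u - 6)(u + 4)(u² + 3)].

Two linear + quadratic: A/(u - 6) + B/(u + 4) + (Cu + D)/(u² + 3)


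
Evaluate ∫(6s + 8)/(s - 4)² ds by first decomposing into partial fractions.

Decompose: A = 6, B = 6·4 + 8 = 32, so (6s + 8)/(s - 4)² = 6/(s - 4) + 32/(s - 4)². Integrate: ∫ A/(s - 4) ds = 6 ln|(s - 4)|; ∫ B/(s - 4)² ds = -32/(s - 4). Sum: 6 ln|(s - 4)| - 32/(s - 4) + C


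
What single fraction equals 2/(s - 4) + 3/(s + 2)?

Common denominator (s - 4)(s + 2). Numerator: 2(s + 2) + 3(s - 4) = (2s + 4) + (3s - 12) = 5s - 8
Result: (5s - 8)/[(s - 4)(s + 2)]


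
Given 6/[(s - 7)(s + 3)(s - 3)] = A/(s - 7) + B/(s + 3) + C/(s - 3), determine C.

Cover-up at s = 3: C = 6/[(3 - 7)(3 + 3)] = 6/[(-4)(6)] = -6/24 = -1/4


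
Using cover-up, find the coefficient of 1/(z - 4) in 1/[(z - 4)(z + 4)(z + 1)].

Cover (z - 4), set z=4: 1/[(4 + 4)(4 + 1)] = 1/40


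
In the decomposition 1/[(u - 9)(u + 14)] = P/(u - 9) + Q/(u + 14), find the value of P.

Cover-up at u = 9: P = 1/(9 + 14) = 1/23


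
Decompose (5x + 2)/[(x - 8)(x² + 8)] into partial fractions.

At x=8: α = (5·8 + 2)/(8² + 8) = 7/12. β = -α = -7/12, γ = 5 - 8·α = 1/3
Result: (7/12)/(x - 8) - ((7/12)x - 1/3)/(x² + 8)


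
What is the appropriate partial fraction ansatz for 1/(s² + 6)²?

Repeated quadratic factor: (As + B)/(s² + 6) + (Cs + D)/(s² + 6)²


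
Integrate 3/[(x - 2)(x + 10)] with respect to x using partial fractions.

Decompose: 3/[(x - 2)(x + 10)] = (1/4)/(x - 2) - (1/4)/(x + 10). Integrate each term: (1/4) ln|(x - 2)| - (1/4) ln|(x + 10)| + C


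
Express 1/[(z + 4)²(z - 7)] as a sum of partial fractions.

Cover-up at z=7: C = 1/(7 + 4)² = 1/121. Cover-up at z=-4: B = 1/(-4 - 7) = -1/11. Comparing z² coeff: A = -C = -1/121
Result: (-1/121)/(z + 4) - (1/11)/(z + 4)² + (1/121)/(z - 7)


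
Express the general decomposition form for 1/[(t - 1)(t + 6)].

Distinct linear factors: P/(t - 1) + Q/(t + 6)


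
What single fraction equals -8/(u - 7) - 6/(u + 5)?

Common denominator (u - 7)(u + 5). Numerator: -8(u + 5) - 6(u - 7) = (-8u - 40) - (6u - 42) = -14u + 2
Result: (-14u + 2)/[(u - 7)(u + 5)]


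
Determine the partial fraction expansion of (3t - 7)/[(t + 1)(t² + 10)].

At t=-1: α = (3·(-1) - 7)/((-1)² + 10) = -10/11. β = -α = 10/11, γ = 3 - (-1)·α = 23/11
Result: (-10/11)/(t + 1) + ((10/11)t + 23/11)/(t² + 10)


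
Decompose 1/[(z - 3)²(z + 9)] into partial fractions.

Cover-up at z=-9: R = 1/(-9 - 3)² = 1/144. Cover-up at z=3: Q = 1/(3 + 9) = 1/12. Comparing z² coeff: P = -R = -1/144
Result: (-1/144)/(z - 3) + (1/12)/(z - 3)² + (1/144)/(z + 9)


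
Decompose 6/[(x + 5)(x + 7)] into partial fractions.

6/(x + 5)(x + 7) = α/(x + 5) + β/(x + 7). α = 6/(-5 + 7) = 3, β = 6/(-7 + 5) = -3
Result: 3/(x + 5) - 3/(x + 7)


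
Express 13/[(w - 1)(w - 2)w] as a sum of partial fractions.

Using cover-up method: P = -13, Q = 13/2, R = 13/2
Result: -13/(w - 1) + (13/2)/(w - 2) + (13/2)/w


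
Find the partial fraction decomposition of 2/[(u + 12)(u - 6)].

2/(u + 12)(u - 6) = P/(u + 12) + Q/(u - 6). P = 2/(-12 - 6) = -1/9, Q = 2/(6 + 12) = 1/9
Result: (-1/9)/(u + 12) + (1/9)/(u - 6)


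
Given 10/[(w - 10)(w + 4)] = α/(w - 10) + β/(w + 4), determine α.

Cover-up at w = 10: α = 10/(10 + 4) = 10/14 = 5/7


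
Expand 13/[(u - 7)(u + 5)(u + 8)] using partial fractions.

Using cover-up method: P = 13/180, Q = -13/36, R = 13/45
Result: (13/180)/(u - 7) - (13/36)/(u + 5) + (13/45)/(u + 8)


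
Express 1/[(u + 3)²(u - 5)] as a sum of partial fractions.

Cover-up at u=5: γ = 1/(5 + 3)² = 1/64. Cover-up at u=-3: β = 1/(-3 - 5) = -1/8. Comparing u² coeff: α = -γ = -1/64
Result: (-1/64)/(u + 3) - (1/8)/(u + 3)² + (1/64)/(u - 5)


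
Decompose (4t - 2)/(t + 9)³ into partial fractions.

(4t - 2) = A(t + 9)² + B(t + 9) + C. At t = -9: C = 4·(-9) - 2 = -38. Coefficients: A = 0, B = 4
Result: 4/(t + 9)² - 38/(t + 9)³


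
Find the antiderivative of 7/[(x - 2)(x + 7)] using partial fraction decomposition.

Decompose: 7/[(x - 2)(x + 7)] = (7/9)/(x - 2) - (7/9)/(x + 7). Integrate each term: (7/9) ln|(x - 2)| - (7/9) ln|(x + 7)| + C


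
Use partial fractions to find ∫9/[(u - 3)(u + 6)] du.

Decompose: 9/[(u - 3)(u + 6)] = 1/(u - 3) - 1/(u + 6). Integrate each term: ln|(u - 3)| - ln|(u + 6)| + C


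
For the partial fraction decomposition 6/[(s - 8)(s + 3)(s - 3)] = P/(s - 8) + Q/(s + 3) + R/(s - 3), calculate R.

Cover-up at s = 3: R = 6/[(3 - 8)(3 + 3)] = 6/[(-5)(6)] = -6/30 = -1/5


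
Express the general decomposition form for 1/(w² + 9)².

Repeated quadratic factor: (Aw + B)/(w² + 9) + (Cw + D)/(w² + 9)²


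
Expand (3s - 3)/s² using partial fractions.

(3s - 3) = As + B. At s = 0: B = 3·0 - 3 = -3. Coeff of s: A = 3
Result: 3/s - 3/s²


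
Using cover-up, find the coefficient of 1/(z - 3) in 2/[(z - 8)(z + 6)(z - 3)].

Cover (z - 3), set z=3: 2/[(3 - 8)(3 + 6)] = -2/45


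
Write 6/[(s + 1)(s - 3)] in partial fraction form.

6/(s + 1)(s - 3) = α/(s + 1) + β/(s - 3). α = 6/(-1 - 3) = -3/2, β = 6/(3 + 1) = 3/2
Result: (-3/2)/(s + 1) + (3/2)/(s - 3)


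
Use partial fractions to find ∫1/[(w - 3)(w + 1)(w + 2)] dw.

Cover-up: A = 1/20, B = -1/4, C = 1/5. Decomposition: (1/20)/(w - 3) - (1/4)/(w + 1) + (1/5)/(w + 2). Integrate each term: (1/20) ln|(w - 3)| - (1/4) ln|(w + 1)| + (1/5) ln|(w + 2)| + C


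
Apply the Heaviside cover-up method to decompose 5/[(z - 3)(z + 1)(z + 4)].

Cover (z - 3), z=3: A = 5/[(3 + 1)(3 + 4)] = 5/28. Cover (z + 1), z=-1: B = 5/[(-1 - 3)(-1 + 4)] = -5/12. Cover (z + 4), z=-4: C = 5/[(-4 - 3)(-4 + 1)] = 5/21.
Result: (5/28)/(z - 3) - (5/12)/(z + 1) + (5/21)/(z + 4)


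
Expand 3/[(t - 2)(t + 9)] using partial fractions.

3/(t - 2)(t + 9) = α/(t - 2) + β/(t + 9). α = 3/(2 + 9) = 3/11, β = 3/(-9 - 2) = -3/11
Result: (3/11)/(t - 2) - (3/11)/(t + 9)


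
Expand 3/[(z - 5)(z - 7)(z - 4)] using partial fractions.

Using cover-up method: α = -3/2, β = 1/2, γ = 1
Result: (-3/2)/(z - 5) + (1/2)/(z - 7) + 1/(z - 4)


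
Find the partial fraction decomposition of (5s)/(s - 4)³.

(5s) = P(s - 4)² + Q(s - 4) + R. At s = 4: R = 5·4 + 0 = 20. Coefficients: P = 0, Q = 5
Result: 5/(s - 4)² + 20/(s - 4)³


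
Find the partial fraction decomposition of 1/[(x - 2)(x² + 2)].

Cover-up at x = 2: P = 1/(2² + 2) = 1/6. Then Q = -P = -1/6, R = -P·(0 + 2) = -1/3
Result: (1/6)/(x - 2) - ((1/6)x + 1/3)/(x² + 2)


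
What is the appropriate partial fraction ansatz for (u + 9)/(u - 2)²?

Repeated linear factor: A/(u - 2) + B/(u - 2)²


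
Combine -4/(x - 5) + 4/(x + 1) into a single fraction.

Common denominator (x - 5)(x + 1). Numerator: -4(x + 1) + 4(x - 5) = (-4x - 4) + (4x - 20) = -24
Result: (-24)/[(x - 5)(x + 1)]


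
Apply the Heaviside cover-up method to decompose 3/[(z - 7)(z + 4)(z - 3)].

Cover (z - 7), z=7: A = 3/[(7 + 4)(7 - 3)] = 3/44. Cover (z + 4), z=-4: B = 3/[(-4 - 7)(-4 - 3)] = 3/77. Cover (z - 3), z=3: C = 3/[(3 - 7)(3 + 4)] = -3/28.
Result: (3/44)/(z - 7) + (3/77)/(z + 4) - (3/28)/(z - 3)


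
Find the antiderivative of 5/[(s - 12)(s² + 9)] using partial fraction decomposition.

Cover-up at s=12: A = 5/(12²+9) = 5/153. Coeff matching: B = -5/153, C = -20/51. Decomposition: (5/153)/(s - 12) - ((5/153)s + 20/51)/(s² + 9). Integrate: linear → ln, quadratic → (1/2)ln + arctan: (5/153) ln|(s - 12)| - (5/306) ln(s² + 9) - (20/153) arctan(s/3) + C


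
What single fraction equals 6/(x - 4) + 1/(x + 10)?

Common denominator (x - 4)(x + 10). Numerator: 6(x + 10) + 1(x - 4) = (6x + 60) + (x - 4) = 7x + 56
Result: (7x + 56)/[(x - 4)(x + 10)]


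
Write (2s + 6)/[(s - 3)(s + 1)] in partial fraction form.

At s=3: P = (2·3 + 6)/(3 + 1) = 3. At s=-1: Q = (2·(-1) + 6)/(-1 - 3) = -1
Result: 3/(s - 3) - 1/(s + 1)


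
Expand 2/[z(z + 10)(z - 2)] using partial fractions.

Using cover-up method: A = -1/10, B = 1/60, C = 1/12
Result: (-1/10)/z + (1/60)/(z + 10) + (1/12)/(z - 2)


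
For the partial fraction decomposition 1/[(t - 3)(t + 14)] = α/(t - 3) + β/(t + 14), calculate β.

Cover-up at t = -14: β = 1/(-14 - 3) = -1/17


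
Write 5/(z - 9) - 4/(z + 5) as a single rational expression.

Common denominator (z - 9)(z + 5). Numerator: 5(z + 5) - 4(z - 9) = (5z + 25) - (4z - 36) = z + 61
Result: (z + 61)/[(z - 9)(z + 5)]


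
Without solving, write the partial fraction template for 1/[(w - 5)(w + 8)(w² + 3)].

Two linear + quadratic: α/(w - 5) + β/(w + 8) + (γw + δ)/(w² + 3)


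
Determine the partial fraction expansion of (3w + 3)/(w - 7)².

(3w + 3) = A(w - 7) + B. At w = 7: B = 3·7 + 3 = 24. Coeff of w: A = 3
Result: 3/(w - 7) + 24/(w - 7)²


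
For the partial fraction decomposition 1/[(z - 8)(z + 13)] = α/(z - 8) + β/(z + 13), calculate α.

Cover-up at z = 8: α = 1/(8 + 13) = 1/21


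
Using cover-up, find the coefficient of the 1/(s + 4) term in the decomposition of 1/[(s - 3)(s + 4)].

Cover (s + 4), set s=-4: 1/((s - 3) at s=-4) = 1/(-7) = -1/7


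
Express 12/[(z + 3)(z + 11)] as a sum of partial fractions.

12/(z + 3)(z + 11) = A/(z + 3) + B/(z + 11). A = 12/(-3 + 11) = 3/2, B = 12/(-11 + 3) = -3/2
Result: (3/2)/(z + 3) - (3/2)/(z + 11)


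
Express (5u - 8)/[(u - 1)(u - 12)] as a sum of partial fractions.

At u=1: P = (5·1 - 8)/(1 - 12) = 3/11. At u=12: Q = (5·12 - 8)/(12 - 1) = 52/11
Result: (3/11)/(u - 1) + (52/11)/(u - 12)


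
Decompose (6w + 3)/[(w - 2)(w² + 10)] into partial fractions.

At w=2: A = (6·2 + 3)/(2² + 10) = 15/14. B = -A = -15/14, C = 6 - 2·A = 27/7
Result: (15/14)/(w - 2) - ((15/14)w - 27/7)/(w² + 10)


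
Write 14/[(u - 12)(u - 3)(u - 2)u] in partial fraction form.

Using Heaviside cover-up: (7/540)/(u - 12) - (14/27)/(u - 3) + (7/10)/(u - 2) - (7/36)/u


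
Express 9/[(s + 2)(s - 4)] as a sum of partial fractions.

9/(s + 2)(s - 4) = P/(s + 2) + Q/(s - 4). P = 9/(-2 - 4) = -3/2, Q = 9/(4 + 2) = 3/2
Result: (-3/2)/(s + 2) + (3/2)/(s - 4)


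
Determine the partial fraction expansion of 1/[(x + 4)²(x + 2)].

Cover-up at x=-2: C = 1/(-2 + 4)² = 1/4. Cover-up at x=-4: B = 1/(-4 + 2) = -1/2. Comparing x² coeff: A = -C = -1/4
Result: (-1/4)/(x + 4) - (1/2)/(x + 4)² + (1/4)/(x + 2)


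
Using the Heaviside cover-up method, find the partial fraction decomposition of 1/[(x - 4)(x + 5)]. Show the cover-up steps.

Cover (x - 4): set x=4, get α = 1/(4 + 5) = 1/9. Cover (x + 5): set x=-5, get β = 1/(-5 - 4) = -1/9.
Result: (1/9)/(x - 4) - (1/9)/(x + 5)


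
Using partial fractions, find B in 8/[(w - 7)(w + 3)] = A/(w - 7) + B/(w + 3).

Cover-up at w = -3: B = 8/(-3 - 7) = -8/10 = -4/5


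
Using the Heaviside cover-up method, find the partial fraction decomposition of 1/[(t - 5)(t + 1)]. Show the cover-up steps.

Cover (t - 5): set t=5, get α = 1/(5 + 1) = 1/6. Cover (t + 1): set t=-1, get β = 1/(-1 - 5) = -1/6.
Result: (1/6)/(t - 5) - (1/6)/(t + 1)


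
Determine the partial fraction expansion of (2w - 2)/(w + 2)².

(2w - 2) = P(w + 2) + Q. At w = -2: Q = 2·(-2) - 2 = -6. Coeff of w: P = 2
Result: 2/(w + 2) - 6/(w + 2)²


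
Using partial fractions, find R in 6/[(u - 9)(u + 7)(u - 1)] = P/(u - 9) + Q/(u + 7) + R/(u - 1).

Cover-up at u = 1: R = 6/[(1 - 9)(1 + 7)] = 6/[(-8)(8)] = -6/64 = -3/32


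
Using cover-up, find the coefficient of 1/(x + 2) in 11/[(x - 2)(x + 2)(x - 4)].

Cover (x + 2), set x=-2: 11/[(-2 - 2)(-2 - 4)] = 11/24


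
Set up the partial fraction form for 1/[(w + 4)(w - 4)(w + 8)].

Three distinct linear factors: α/(w + 4) + β/(w - 4) + γ/(w + 8)


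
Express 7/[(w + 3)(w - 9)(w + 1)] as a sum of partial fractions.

Using cover-up method: A = 7/24, B = 7/120, C = -7/20
Result: (7/24)/(w + 3) + (7/120)/(w - 9) - (7/20)/(w + 1)


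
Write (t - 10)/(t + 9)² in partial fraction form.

(t - 10) = P(t + 9) + Q. At t = -9: Q = 1·(-9) - 10 = -19. Coeff of t: P = 1
Result: 1/(t + 9) - 19/(t + 9)²


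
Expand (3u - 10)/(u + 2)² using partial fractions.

(3u - 10) = P(u + 2) + Q. At u = -2: Q = 3·(-2) - 10 = -16. Coeff of u: P = 3
Result: 3/(u + 2) - 16/(u + 2)²


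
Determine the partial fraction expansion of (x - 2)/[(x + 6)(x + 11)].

At x=-6: α = (1·(-6) - 2)/(-6 + 11) = -8/5. At x=-11: β = (1·(-11) - 2)/(-11 + 6) = 13/5
Result: (-8/5)/(x + 6) + (13/5)/(x + 11)


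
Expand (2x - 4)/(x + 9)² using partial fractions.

(2x - 4) = P(x + 9) + Q. At x = -9: Q = 2·(-9) - 4 = -22. Coeff of x: P = 2
Result: 2/(x + 9) - 22/(x + 9)²


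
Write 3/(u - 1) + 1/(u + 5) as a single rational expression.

Common denominator (u - 1)(u + 5). Numerator: 3(u + 5) + 1(u - 1) = (3u + 15) + (u - 1) = 4u + 14
Result: (4u + 14)/[(u - 1)(u + 5)]


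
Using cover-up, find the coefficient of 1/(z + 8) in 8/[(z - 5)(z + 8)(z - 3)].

Cover (z + 8), set z=-8: 8/[(-8 - 5)(-8 - 3)] = 8/143


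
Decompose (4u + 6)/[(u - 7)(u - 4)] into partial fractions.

At u=7: P = (4·7 + 6)/(7 - 4) = 34/3. At u=4: Q = (4·4 + 6)/(4 - 7) = -22/3
Result: (34/3)/(u - 7) - (22/3)/(u - 4)


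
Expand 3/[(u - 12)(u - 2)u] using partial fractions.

Using cover-up method: A = 1/40, B = -3/20, C = 1/8
Result: (1/40)/(u - 12) - (3/20)/(u - 2) + (1/8)/u


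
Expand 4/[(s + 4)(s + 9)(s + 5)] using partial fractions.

Using cover-up method: α = 4/5, β = 1/5, γ = -1
Result: (4/5)/(s + 4) + (1/5)/(s + 9) - 1/(s + 5)


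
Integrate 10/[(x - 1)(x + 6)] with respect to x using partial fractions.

Decompose: 10/[(x - 1)(x + 6)] = (10/7)/(x - 1) - (10/7)/(x + 6). Integrate each term: (10/7) ln|(x - 1)| - (10/7) ln|(x + 6)| + C


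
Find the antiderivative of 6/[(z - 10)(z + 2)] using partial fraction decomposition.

Decompose: 6/[(z - 10)(z + 2)] = (1/2)/(z - 10) - (1/2)/(z + 2). Integrate each term: (1/2) ln|(z - 10)| - (1/2) ln|(z + 2)| + C


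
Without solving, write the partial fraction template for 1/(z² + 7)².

Repeated quadratic factor: (Az + B)/(z² + 7) + (Cz + D)/(z² + 7)²


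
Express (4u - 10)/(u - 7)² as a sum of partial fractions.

(4u - 10) = α(u - 7) + β. At u = 7: β = 4·7 - 10 = 18. Coeff of u: α = 4
Result: 4/(u - 7) + 18/(u - 7)²


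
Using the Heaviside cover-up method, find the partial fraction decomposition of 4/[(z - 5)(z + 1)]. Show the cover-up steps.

Cover (z - 5): set z=5, get A = 4/(5 + 1) = 2/3. Cover (z + 1): set z=-1, get B = 4/(-1 - 5) = -2/3.
Result: (2/3)/(z - 5) - (2/3)/(z + 1)


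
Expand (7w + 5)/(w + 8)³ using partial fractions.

(7w + 5) = P(w + 8)² + Q(w + 8) + R. At w = -8: R = 7·(-8) + 5 = -51. Coefficients: P = 0, Q = 7
Result: 7/(w + 8)² - 51/(w + 8)³
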